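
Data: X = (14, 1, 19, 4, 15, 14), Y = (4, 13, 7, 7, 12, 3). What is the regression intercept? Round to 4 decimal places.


a = ybar - b*xbar, where b = sum((xi-xbar)(yi-ybar)) / sum((xi-xbar)^2)
n = 6, xbar = 67/6 ≈ 11.166667, ybar = 46/6 = 23/3 ≈ 7.666667
Sxy = sum((xi-xbar)(yi-ybar)) = -185/3 ≈ -61.666667
Sxx = sum((xi-xbar)^2) = 1481/6 ≈ 246.833333
b = Sxy / Sxx = -370/1481 ≈ -0.249831
a = 7.666667 - (-0.249831) * 11.166667 = 15486/1481 ≈ 10.456448

10.4564


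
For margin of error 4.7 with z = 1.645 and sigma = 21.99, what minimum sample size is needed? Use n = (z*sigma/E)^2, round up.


z*sigma/E = 1.645 * 21.99 / 4.7 = 7.6965
(z*sigma/E)^2 ≈ 59.236112
round up: n = 60

60


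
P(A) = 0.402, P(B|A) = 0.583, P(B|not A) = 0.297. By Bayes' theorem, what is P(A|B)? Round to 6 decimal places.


P(A|B) = P(B|A)*P(A) / P(B), P(B) = P(B|A)*P(A) + P(B|not A)*P(not A)
P(B|A)*P(A) = 0.583 * 0.402 = 0.234366
P(B|not A)*P(not A) = 0.297 * 0.598 = 0.177606
P(B) = 0.234366 + 0.177606 = 0.411972
P(A|B) = 0.234366 / 0.411972 = 3551/6242 ≈ 0.56888818

0.568888


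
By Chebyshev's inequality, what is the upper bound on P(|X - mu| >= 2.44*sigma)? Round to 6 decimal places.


P <= 1/k^2
k^2 = 2.44^2 = 5.9536
1/k^2 = 1 / 5.9536 = 625/3721 ≈ 0.16796560

0.167966


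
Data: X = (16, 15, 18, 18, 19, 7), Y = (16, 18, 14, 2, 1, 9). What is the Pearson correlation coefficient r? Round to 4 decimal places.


r = sum((xi-xbar)(yi-ybar)) / sqrt(sum((xi-xbar)^2) * sum((yi-ybar)^2))
n = 6, xbar = 93/6 = 15.5, ybar = 60/6 = 10
Sxy = sum((xi-xbar)(yi-ybar)) = -34
Sxx = sum((xi-xbar)^2) = 97.5
Syy = sum((yi-ybar)^2) = 262
sqrt(Sxx*Syy) ≈ 159.828033
r = Sxy / sqrt(Sxx*Syy) = -34 / 159.828033 ≈ -0.212729

-0.2127


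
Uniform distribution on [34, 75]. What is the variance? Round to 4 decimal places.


Var = (b-a)^2 / 12
(b-a)^2 = (75 - 34)^2 = 1681
Var = 1681/12 ≈ 140.083333

140.0833


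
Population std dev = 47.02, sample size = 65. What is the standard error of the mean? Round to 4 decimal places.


SE = sigma / sqrt(n)
sqrt(65) ≈ 8.062258
SE = 47.02 / 8.062258 ≈ 5.832113

5.8321


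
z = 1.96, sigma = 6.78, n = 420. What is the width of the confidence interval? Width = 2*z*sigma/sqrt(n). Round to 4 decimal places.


width = 2*z*sigma/sqrt(n)
2*z*sigma = 2 * 1.96 * 6.78 = 26.5776
sqrt(420) ≈ 20.493902
width = 26.5776 / 20.493902 ≈ 1.296854

1.2969


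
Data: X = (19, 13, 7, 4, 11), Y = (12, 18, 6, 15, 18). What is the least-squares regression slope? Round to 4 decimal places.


b = sum((xi-xbar)(yi-ybar)) / sum((xi-xbar)^2)
n = 5, xbar = 54/5 = 10.8, ybar = 69/5 = 13.8
Sxy = sum((xi-xbar)(yi-ybar)) = 16.8
Sxx = sum((xi-xbar)^2) = 132.8
b = Sxy / Sxx = 21/166 ≈ 0.126506

0.1265


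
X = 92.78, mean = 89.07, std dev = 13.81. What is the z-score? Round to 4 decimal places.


z = (X - mu) / sigma
X - mu = 92.78 - 89.07 = 3.71
z = 3.71 / 13.81 = 371/1381 ≈ 0.268646

0.2686


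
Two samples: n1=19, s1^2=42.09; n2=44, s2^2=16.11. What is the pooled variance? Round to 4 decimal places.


sp^2 = ((n1-1)*s1^2 + (n2-1)*s2^2)/(n1+n2-2)
(n1-1)*s1^2 = 18 * 42.09 = 757.62
(n2-1)*s2^2 = 43 * 16.11 = 692.73
numerator = 757.62 + 692.73 = 1450.35
n1+n2-2 = 61
sp^2 = 1450.35 / 61 = 29007/1220 ≈ 23.776230

23.7762


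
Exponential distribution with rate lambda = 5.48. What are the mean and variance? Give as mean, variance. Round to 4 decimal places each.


mean = 1/lam, var = 1/lam^2
mean = 1 / 5.48 = 25/137 ≈ 0.182482
lam^2 = 5.48^2 = 30.0304
var = 1 / 30.0304 ≈ 0.033300

0.1825, 0.0333


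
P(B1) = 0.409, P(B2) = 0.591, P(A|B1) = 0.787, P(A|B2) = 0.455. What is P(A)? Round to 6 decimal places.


P(A) = P(A|B1)*P(B1) + P(A|B2)*P(B2)
P(A|B1)*P(B1) = 0.787 * 0.409 = 0.321883
P(A|B2)*P(B2) = 0.455 * 0.591 = 0.268905
P(A) = 0.321883 + 0.268905 = 0.590788

0.590788


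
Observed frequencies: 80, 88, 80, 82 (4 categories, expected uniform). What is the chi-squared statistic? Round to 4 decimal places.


chi2 = sum((O-E)^2/E), E = total/4
total = 330, E = 330/4 = 82.5
(80 - 82.5)^2 / 82.5 = 6.25 / 82.5 = 5/66 ≈ 0.075758
(88 - 82.5)^2 / 82.5 = 30.25 / 82.5 = 11/30 ≈ 0.366667
(80 - 82.5)^2 / 82.5 = 6.25 / 82.5 = 5/66 ≈ 0.075758
(82 - 82.5)^2 / 82.5 = 0.25 / 82.5 = 1/330 ≈ 0.003030
chi2 = 86/165 ≈ 0.521212

0.5212


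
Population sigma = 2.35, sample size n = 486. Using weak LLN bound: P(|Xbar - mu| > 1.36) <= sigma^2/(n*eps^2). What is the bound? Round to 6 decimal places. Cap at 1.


bound = min(1, sigma^2/(n*eps^2))
sigma^2 = 2.35^2 = 5.5225
n*eps^2 = 486 * 1.36^2 = 486 * 1.8496 = 898.9056
sigma^2/(n*eps^2) = 5.5225 / 898.9056 ≈ 0.00614358

0.006144


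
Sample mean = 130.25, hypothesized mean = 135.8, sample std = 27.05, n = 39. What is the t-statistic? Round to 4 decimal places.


t = (xbar - mu0) / (s/sqrt(n))
xbar - mu0 = 130.25 - 135.8 = -5.55
sqrt(39) ≈ 6.24499800
s/sqrt(n) = 27.05 / 6.24499800 ≈ 4.33146656
t = -5.55 / 4.33146656 ≈ -1.281321

-1.2813


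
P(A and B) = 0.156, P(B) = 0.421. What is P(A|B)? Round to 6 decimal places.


P(A|B) = P(A and B) / P(B) = 0.156 / 0.421 = 156/421 ≈ 0.37054632

0.370546


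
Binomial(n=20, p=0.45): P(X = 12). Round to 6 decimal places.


P = C(n,k) * p^k * (1-p)^(n-k)
C(20,12) = 125970
p^k = 0.45^12 ≈ 0.00006895252
(1-p)^(n-k) = 0.55^8 ≈ 0.008373394
P = 125970 * 0.00006895252 * 0.008373394 ≈ 0.072731

0.072731


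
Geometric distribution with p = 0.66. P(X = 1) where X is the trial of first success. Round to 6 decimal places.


P = (1-p)^(k-1) * p
(1-p)^(k-1) = 0.34^0 = 1
P = 1 * 0.66 = 0.66

0.660000


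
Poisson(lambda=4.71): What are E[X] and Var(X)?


E[X] = Var(X) = lambda = 4.71

4.71, 4.71


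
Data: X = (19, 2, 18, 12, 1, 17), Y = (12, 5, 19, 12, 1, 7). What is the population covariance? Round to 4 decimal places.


Cov = (1/n)*sum((xi-xbar)(yi-ybar))
n = 6, xbar = 69/6 = 11.5, ybar = 56/6 = 28/3 ≈ 9.333333
sum((xi-xbar)(yi-ybar)) = 200
Cov = 200 / 6 = 100/3 ≈ 33.333333

33.3333


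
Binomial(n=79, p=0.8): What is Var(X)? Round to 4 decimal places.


Var = n*p*(1-p) = 79 * 0.8 * 0.2 = 12.64

12.6400


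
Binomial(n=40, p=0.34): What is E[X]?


E[X] = n*p = 40 * 0.34 = 13.6

13.6


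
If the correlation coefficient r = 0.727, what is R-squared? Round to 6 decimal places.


R^2 = r^2 = (0.727)^2 = 0.528529

0.528529


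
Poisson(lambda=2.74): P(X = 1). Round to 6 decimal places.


P = e^(-lam) * lam^k / k!
e^(-2.74) ≈ 0.06457035
lam^k = 2.74^1 = 2.74
k! = 1! = 1
P = 0.06457035 * 2.74 / 1 ≈ 0.176923

0.176923


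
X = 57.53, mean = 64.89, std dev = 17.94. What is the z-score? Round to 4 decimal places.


z = (X - mu) / sigma
X - mu = 57.53 - 64.89 = -7.36
z = -7.36 / 17.94 = -16/39 ≈ -0.410256

-0.4103


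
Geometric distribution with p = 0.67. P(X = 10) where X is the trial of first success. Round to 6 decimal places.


P = (1-p)^(k-1) * p
(1-p)^(k-1) = 0.33^9 ≈ 0.00004641148
P = 0.00004641148 * 0.67 ≈ 0.00003109569

0.000031


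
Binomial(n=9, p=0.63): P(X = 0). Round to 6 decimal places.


P = C(n,k) * p^k * (1-p)^(n-k)
C(9,0) = 1
p^k = 0.63^0 = 1
(1-p)^(n-k) = 0.37^9 ≈ 0.0001299617
P = 1 * 1 * 0.0001299617 ≈ 0.000130

0.000130


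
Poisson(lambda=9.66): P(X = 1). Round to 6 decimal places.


P = e^(-lam) * lam^k / k!
e^(-9.66) ≈ 0.00006378452
lam^k = 9.66^1 = 9.66
k! = 1! = 1
P = 0.00006378452 * 9.66 / 1 ≈ 0.000616

0.000616


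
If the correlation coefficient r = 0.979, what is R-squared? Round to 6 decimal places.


R^2 = r^2 = (0.979)^2 = 0.958441

0.958441


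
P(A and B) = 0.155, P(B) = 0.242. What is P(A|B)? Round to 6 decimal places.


P(A|B) = P(A and B) / P(B) = 0.155 / 0.242 = 155/242 ≈ 0.64049587

0.640496


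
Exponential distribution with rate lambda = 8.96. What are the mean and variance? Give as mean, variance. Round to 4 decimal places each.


mean = 1/lam, var = 1/lam^2
mean = 1 / 8.96 = 25/224 ≈ 0.111607
lam^2 = 8.96^2 = 80.2816
var = 1 / 80.2816 ≈ 0.012456

0.1116, 0.0125


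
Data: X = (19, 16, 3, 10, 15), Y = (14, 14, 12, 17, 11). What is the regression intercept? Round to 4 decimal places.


a = ybar - b*xbar, where b = sum((xi-xbar)(yi-ybar)) / sum((xi-xbar)^2)
n = 5, xbar = 63/5 = 12.6, ybar = 68/5 = 13.6
Sxy = sum((xi-xbar)(yi-ybar)) = 4.2
Sxx = sum((xi-xbar)^2) = 157.2
b = Sxy / Sxx = 7/262 ≈ 0.026718
a = 13.6 - 0.026718 * 12.6 = 3475/262 ≈ 13.263359

13.2634


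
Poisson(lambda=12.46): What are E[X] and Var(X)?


E[X] = Var(X) = lambda = 12.46

12.46, 12.46


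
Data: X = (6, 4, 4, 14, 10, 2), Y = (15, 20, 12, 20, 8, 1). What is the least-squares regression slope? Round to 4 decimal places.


b = sum((xi-xbar)(yi-ybar)) / sum((xi-xbar)^2)
n = 6, xbar = 40/6 = 20/3 ≈ 6.666667, ybar = 76/6 = 38/3 ≈ 12.666667
Sxy = sum((xi-xbar)(yi-ybar)) = 220/3 ≈ 73.333333
Sxx = sum((xi-xbar)^2) = 304/3 ≈ 101.333333
b = Sxy / Sxx = 55/76 ≈ 0.723684

0.7237


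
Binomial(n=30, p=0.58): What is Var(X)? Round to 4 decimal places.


Var = n*p*(1-p) = 30 * 0.58 * 0.42 = 7.308

7.3080


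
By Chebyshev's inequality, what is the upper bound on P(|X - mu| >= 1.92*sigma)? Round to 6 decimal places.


P <= 1/k^2
k^2 = 1.92^2 = 3.6864
1/k^2 = 1 / 3.6864 = 625/2304 ≈ 0.27126736

0.271267


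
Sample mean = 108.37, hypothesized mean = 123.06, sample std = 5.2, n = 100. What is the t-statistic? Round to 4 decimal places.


t = (xbar - mu0) / (s/sqrt(n))
xbar - mu0 = 108.37 - 123.06 = -14.69
sqrt(100) = 10
s/sqrt(n) = 5.2 / 10 = 0.52
t = -14.69 / 0.52 = -28.25

-28.2500


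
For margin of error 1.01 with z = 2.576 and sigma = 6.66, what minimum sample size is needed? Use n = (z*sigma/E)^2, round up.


z*sigma/E = 2.576 * 6.66 / 1.01 ≈ 16.986297
(z*sigma/E)^2 ≈ 288.534287
round up: n = 289

289


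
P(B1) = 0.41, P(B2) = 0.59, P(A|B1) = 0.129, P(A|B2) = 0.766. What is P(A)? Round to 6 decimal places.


P(A) = P(A|B1)*P(B1) + P(A|B2)*P(B2)
P(A|B1)*P(B1) = 0.129 * 0.41 = 0.05289
P(A|B2)*P(B2) = 0.766 * 0.59 = 0.45194
P(A) = 0.05289 + 0.45194 = 0.50483

0.504830


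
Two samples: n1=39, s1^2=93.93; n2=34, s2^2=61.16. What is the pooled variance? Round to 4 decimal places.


sp^2 = ((n1-1)*s1^2 + (n2-1)*s2^2)/(n1+n2-2)
(n1-1)*s1^2 = 38 * 93.93 = 3569.34
(n2-1)*s2^2 = 33 * 61.16 = 2018.28
numerator = 3569.34 + 2018.28 = 5587.62
n1+n2-2 = 71
sp^2 = 5587.62 / 71 = 279381/3550 ≈ 78.698873

78.6989


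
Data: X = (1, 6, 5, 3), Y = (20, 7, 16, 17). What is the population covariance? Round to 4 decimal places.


Cov = (1/n)*sum((xi-xbar)(yi-ybar))
n = 4, xbar = 15/4 = 3.75, ybar = 60/4 = 15
sum((xi-xbar)(yi-ybar)) = -32
Cov = -32 / 4 = -8

-8.0000


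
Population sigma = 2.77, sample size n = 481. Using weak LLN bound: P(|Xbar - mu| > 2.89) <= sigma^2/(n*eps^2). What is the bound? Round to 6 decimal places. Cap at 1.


bound = min(1, sigma^2/(n*eps^2))
sigma^2 = 2.77^2 = 7.6729
n*eps^2 = 481 * 2.89^2 = 481 * 8.3521 = 4017.3601
sigma^2/(n*eps^2) = 7.6729 / 4017.3601 ≈ 0.00190994

0.001910


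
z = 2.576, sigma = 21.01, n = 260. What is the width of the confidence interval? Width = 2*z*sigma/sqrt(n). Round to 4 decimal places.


width = 2*z*sigma/sqrt(n)
2*z*sigma = 2 * 2.576 * 21.01 = 108.24352
sqrt(260) ≈ 16.124515
width = 108.24352 / 16.124515 ≈ 6.712978

6.7130


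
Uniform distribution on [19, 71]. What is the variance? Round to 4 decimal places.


Var = (b-a)^2 / 12
(b-a)^2 = (71 - 19)^2 = 2704
Var = 2704/12 ≈ 225.333333

225.3333


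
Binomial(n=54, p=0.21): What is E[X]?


E[X] = n*p = 54 * 0.21 = 11.34

11.34


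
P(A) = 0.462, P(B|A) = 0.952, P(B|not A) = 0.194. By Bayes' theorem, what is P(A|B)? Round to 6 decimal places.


P(A|B) = P(B|A)*P(A) / P(B), P(B) = P(B|A)*P(A) + P(B|not A)*P(not A)
P(B|A)*P(A) = 0.952 * 0.462 = 0.439824
P(B|not A)*P(not A) = 0.194 * 0.538 = 0.104372
P(B) = 0.439824 + 0.104372 = 0.544196
P(A|B) = 0.439824 / 0.544196 ≈ 0.80820881

0.808209


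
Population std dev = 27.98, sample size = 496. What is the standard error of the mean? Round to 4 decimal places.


SE = sigma / sqrt(n)
sqrt(496) ≈ 22.271057
SE = 27.98 / 22.271057 ≈ 1.256339

1.2563


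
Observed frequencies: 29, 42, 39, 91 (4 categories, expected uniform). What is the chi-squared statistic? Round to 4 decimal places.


chi2 = sum((O-E)^2/E), E = total/4
total = 201, E = 201/4 = 50.25
(29 - 50.25)^2 / 50.25 = 451.5625 / 50.25 = 7225/804 ≈ 8.986318
(42 - 50.25)^2 / 50.25 = 68.0625 / 50.25 = 363/268 ≈ 1.354478
(39 - 50.25)^2 / 50.25 = 126.5625 / 50.25 = 675/268 ≈ 2.518657
(91 - 50.25)^2 / 50.25 = 1660.5625 / 50.25 = 26569/804 ≈ 33.046020
chi2 = 9227/201 ≈ 45.905473

45.9055


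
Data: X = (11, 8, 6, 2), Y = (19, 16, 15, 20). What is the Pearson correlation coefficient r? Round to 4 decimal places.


r = sum((xi-xbar)(yi-ybar)) / sqrt(sum((xi-xbar)^2) * sum((yi-ybar)^2))
n = 4, xbar = 27/4 = 6.75, ybar = 70/4 = 17.5
Sxy = sum((xi-xbar)(yi-ybar)) = -5.5
Sxx = sum((xi-xbar)^2) = 42.75
Syy = sum((yi-ybar)^2) = 17
sqrt(Sxx*Syy) ≈ 26.958301
r = Sxy / sqrt(Sxx*Syy) = -5.5 / 26.958301 ≈ -0.204019

-0.2040


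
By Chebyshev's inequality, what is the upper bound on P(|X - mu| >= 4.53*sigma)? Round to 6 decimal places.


P <= 1/k^2
k^2 = 4.53^2 = 20.5209
1/k^2 = 1 / 20.5209 ≈ 0.04873081

0.048731


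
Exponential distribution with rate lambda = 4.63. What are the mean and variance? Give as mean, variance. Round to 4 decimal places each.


mean = 1/lam, var = 1/lam^2
mean = 1 / 4.63 = 100/463 ≈ 0.215983
lam^2 = 4.63^2 = 21.4369
var = 1 / 21.4369 ≈ 0.046649

0.2160, 0.0466


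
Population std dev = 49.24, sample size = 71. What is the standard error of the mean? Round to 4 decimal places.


SE = sigma / sqrt(n)
sqrt(71) ≈ 8.426150
SE = 49.24 / 8.426150 ≈ 5.843713

5.8437


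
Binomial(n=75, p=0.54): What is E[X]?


E[X] = n*p = 75 * 0.54 = 40.5

40.5


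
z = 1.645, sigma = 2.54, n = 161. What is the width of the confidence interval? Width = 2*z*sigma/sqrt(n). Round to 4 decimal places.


width = 2*z*sigma/sqrt(n)
2*z*sigma = 2 * 1.645 * 2.54 = 8.3566
sqrt(161) ≈ 12.688578
width = 8.3566 / 12.688578 ≈ 0.658592

0.6586


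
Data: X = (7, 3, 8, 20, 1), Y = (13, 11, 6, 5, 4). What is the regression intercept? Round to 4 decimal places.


a = ybar - b*xbar, where b = sum((xi-xbar)(yi-ybar)) / sum((xi-xbar)^2)
n = 5, xbar = 39/5 = 7.8, ybar = 39/5 = 7.8
Sxy = sum((xi-xbar)(yi-ybar)) = -28.2
Sxx = sum((xi-xbar)^2) = 218.8
b = Sxy / Sxx = -141/1094 ≈ -0.128885
a = 7.8 - (-0.128885) * 7.8 = 9633/1094 ≈ 8.805302

8.8053


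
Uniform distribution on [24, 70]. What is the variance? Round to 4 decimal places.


Var = (b-a)^2 / 12
(b-a)^2 = (70 - 24)^2 = 2116
Var = 2116/12 ≈ 176.333333

176.3333


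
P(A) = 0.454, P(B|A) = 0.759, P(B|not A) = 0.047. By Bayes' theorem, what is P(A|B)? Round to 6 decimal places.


P(A|B) = P(B|A)*P(A) / P(B), P(B) = P(B|A)*P(A) + P(B|not A)*P(not A)
P(B|A)*P(A) = 0.759 * 0.454 = 0.344586
P(B|not A)*P(not A) = 0.047 * 0.546 = 0.025662
P(B) = 0.344586 + 0.025662 = 0.370248
P(A|B) = 0.344586 / 0.370248 ≈ 0.93068970

0.930690


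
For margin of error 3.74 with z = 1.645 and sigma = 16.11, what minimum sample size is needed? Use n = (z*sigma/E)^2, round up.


z*sigma/E = 1.645 * 16.11 / 3.74 ≈ 7.085816
(z*sigma/E)^2 ≈ 50.208781
round up: n = 51

51


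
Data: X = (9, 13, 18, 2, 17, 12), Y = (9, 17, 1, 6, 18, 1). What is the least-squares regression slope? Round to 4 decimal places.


b = sum((xi-xbar)(yi-ybar)) / sum((xi-xbar)^2)
n = 6, xbar = 71/6 ≈ 11.833333, ybar = 52/6 = 26/3 ≈ 8.666667
Sxy = sum((xi-xbar)(yi-ybar)) = 104/3 ≈ 34.666667
Sxx = sum((xi-xbar)^2) = 1025/6 ≈ 170.833333
b = Sxy / Sxx = 208/1025 ≈ 0.202927

0.2029


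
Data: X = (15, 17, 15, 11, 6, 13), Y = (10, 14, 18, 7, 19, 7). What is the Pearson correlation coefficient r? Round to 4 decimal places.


r = sum((xi-xbar)(yi-ybar)) / sqrt(sum((xi-xbar)^2) * sum((yi-ybar)^2))
n = 6, xbar = 77/6 ≈ 12.833333, ybar = 75/6 = 12.5
Sxy = sum((xi-xbar)(yi-ybar)) = -22.5
Sxx = sum((xi-xbar)^2) = 461/6 ≈ 76.833333
Syy = sum((yi-ybar)^2) = 141.5
sqrt(Sxx*Syy) ≈ 104.268484
r = Sxy / sqrt(Sxx*Syy) = -22.5 / 104.268484 ≈ -0.215789

-0.2158


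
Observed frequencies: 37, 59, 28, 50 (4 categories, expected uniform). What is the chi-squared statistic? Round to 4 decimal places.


chi2 = sum((O-E)^2/E), E = total/4
total = 174, E = 174/4 = 43.5
(37 - 43.5)^2 / 43.5 = 42.25 / 43.5 = 169/174 ≈ 0.971264
(59 - 43.5)^2 / 43.5 = 240.25 / 43.5 = 961/174 ≈ 5.522989
(28 - 43.5)^2 / 43.5 = 240.25 / 43.5 = 961/174 ≈ 5.522989
(50 - 43.5)^2 / 43.5 = 42.25 / 43.5 = 169/174 ≈ 0.971264
chi2 = 1130/87 ≈ 12.988506

12.9885


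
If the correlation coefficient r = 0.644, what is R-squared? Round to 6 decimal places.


R^2 = r^2 = (0.644)^2 = 0.414736

0.414736


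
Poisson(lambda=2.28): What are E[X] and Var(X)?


E[X] = Var(X) = lambda = 2.28

2.28, 2.28


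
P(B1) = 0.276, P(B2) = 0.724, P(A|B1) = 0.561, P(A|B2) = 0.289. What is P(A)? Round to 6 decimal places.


P(A) = P(A|B1)*P(B1) + P(A|B2)*P(B2)
P(A|B1)*P(B1) = 0.561 * 0.276 = 0.154836
P(A|B2)*P(B2) = 0.289 * 0.724 = 0.209236
P(A) = 0.154836 + 0.209236 = 0.364072

0.364072


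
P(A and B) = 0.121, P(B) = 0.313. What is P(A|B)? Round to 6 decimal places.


P(A|B) = P(A and B) / P(B) = 0.121 / 0.313 = 121/313 ≈ 0.38658147

0.386581


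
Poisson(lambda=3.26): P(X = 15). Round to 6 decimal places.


P = e^(-lam) * lam^k / k!
e^(-3.26) ≈ 0.03838840
lam^k = 3.26^15 ≈ 49918784.395598
k! = 15! = 1307674368000
P = 0.03838840 * 49918784.395598 / 1307674368000 ≈ 0.000001

0.000001


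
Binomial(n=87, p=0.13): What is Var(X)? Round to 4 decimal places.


Var = n*p*(1-p) = 87 * 0.13 * 0.87 = 9.8397

9.8397


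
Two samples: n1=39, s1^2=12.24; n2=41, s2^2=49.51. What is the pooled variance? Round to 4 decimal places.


sp^2 = ((n1-1)*s1^2 + (n2-1)*s2^2)/(n1+n2-2)
(n1-1)*s1^2 = 38 * 12.24 = 465.12
(n2-1)*s2^2 = 40 * 49.51 = 1980.4
numerator = 465.12 + 1980.4 = 2445.52
n1+n2-2 = 78
sp^2 = 2445.52 / 78 = 30569/975 ≈ 31.352821

31.3528


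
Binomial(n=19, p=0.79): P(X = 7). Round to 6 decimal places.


P = C(n,k) * p^k * (1-p)^(n-k)
C(19,7) = 50388
p^k = 0.79^7 ≈ 0.1920391
(1-p)^(n-k) = 0.21^12 ≈ 0.000000007355828
P = 50388 * 0.1920391 * 0.000000007355828 ≈ 0.000071

0.000071


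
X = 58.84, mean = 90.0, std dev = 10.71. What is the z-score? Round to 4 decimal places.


z = (X - mu) / sigma
X - mu = 58.84 - 90.0 = -31.16
z = -31.16 / 10.71 = -3116/1071 ≈ -2.909430

-2.9094


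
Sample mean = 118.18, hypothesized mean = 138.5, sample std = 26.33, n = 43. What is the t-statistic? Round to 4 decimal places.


t = (xbar - mu0) / (s/sqrt(n))
xbar - mu0 = 118.18 - 138.5 = -20.32
sqrt(43) ≈ 6.55743852
s/sqrt(n) = 26.33 / 6.55743852 ≈ 4.01528736
t = -20.32 / 4.01528736 ≈ -5.060659

-5.0607


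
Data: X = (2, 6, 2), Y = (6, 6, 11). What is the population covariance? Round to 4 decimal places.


Cov = (1/n)*sum((xi-xbar)(yi-ybar))
n = 3, xbar = 10/3 ≈ 3.333333, ybar = 23/3 ≈ 7.666667
sum((xi-xbar)(yi-ybar)) = -20/3 ≈ -6.666667
Cov = -6.666667 / 3 = -20/9 ≈ -2.222222

-2.2222


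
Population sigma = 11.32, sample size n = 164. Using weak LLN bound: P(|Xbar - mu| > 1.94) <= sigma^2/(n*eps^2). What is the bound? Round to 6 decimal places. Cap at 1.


bound = min(1, sigma^2/(n*eps^2))
sigma^2 = 11.32^2 = 128.1424
n*eps^2 = 164 * 1.94^2 = 164 * 3.7636 = 617.2304
sigma^2/(n*eps^2) = 128.1424 / 617.2304 ≈ 0.20760870

0.207609


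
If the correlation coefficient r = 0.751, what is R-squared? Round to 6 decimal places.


R^2 = r^2 = (0.751)^2 = 0.564001

0.564001


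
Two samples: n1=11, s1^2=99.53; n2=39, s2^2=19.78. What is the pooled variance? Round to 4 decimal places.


sp^2 = ((n1-1)*s1^2 + (n2-1)*s2^2)/(n1+n2-2)
(n1-1)*s1^2 = 10 * 99.53 = 995.3
(n2-1)*s2^2 = 38 * 19.78 = 751.64
numerator = 995.3 + 751.64 = 1746.94
n1+n2-2 = 48
sp^2 = 1746.94 / 48 = 87347/2400 ≈ 36.394583

36.3946


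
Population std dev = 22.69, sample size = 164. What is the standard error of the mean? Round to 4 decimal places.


SE = sigma / sqrt(n)
sqrt(164) ≈ 12.806248
SE = 22.69 / 12.806248 ≈ 1.771791

1.7718


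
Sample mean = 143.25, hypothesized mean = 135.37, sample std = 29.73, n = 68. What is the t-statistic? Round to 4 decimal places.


t = (xbar - mu0) / (s/sqrt(n))
xbar - mu0 = 143.25 - 135.37 = 7.88
sqrt(68) ≈ 8.24621125
s/sqrt(n) = 29.73 / 8.24621125 ≈ 3.60529207
t = 7.88 / 3.60529207 ≈ 2.185676

2.1857


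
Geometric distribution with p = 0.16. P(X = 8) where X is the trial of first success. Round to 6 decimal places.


P = (1-p)^(k-1) * p
(1-p)^(k-1) = 0.84^7 ≈ 0.2950903
P = 0.2950903 * 0.16 ≈ 0.04721446

0.047214


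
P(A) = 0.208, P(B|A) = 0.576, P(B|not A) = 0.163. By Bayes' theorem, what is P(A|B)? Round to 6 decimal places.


P(A|B) = P(B|A)*P(A) / P(B), P(B) = P(B|A)*P(A) + P(B|not A)*P(not A)
P(B|A)*P(A) = 0.576 * 0.208 = 0.119808
P(B|not A)*P(not A) = 0.163 * 0.792 = 0.129096
P(B) = 0.119808 + 0.129096 = 0.248904
P(A|B) = 0.119808 / 0.248904 = 1664/3457 ≈ 0.48134220

0.481342


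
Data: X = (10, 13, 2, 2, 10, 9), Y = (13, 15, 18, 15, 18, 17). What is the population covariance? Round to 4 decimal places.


Cov = (1/n)*sum((xi-xbar)(yi-ybar))
n = 6, xbar = 46/6 = 23/3 ≈ 7.666667, ybar = 96/6 = 16
sum((xi-xbar)(yi-ybar)) = -12
Cov = -12 / 6 = -2

-2.0000


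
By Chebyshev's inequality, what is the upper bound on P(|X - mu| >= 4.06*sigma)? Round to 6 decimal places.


P <= 1/k^2
k^2 = 4.06^2 = 16.4836
1/k^2 = 1 / 16.4836 ≈ 0.06066636

0.060666


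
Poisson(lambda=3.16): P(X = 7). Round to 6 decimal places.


P = e^(-lam) * lam^k / k!
e^(-3.16) ≈ 0.04242574
lam^k = 3.16^7 ≈ 3146.368448
k! = 7! = 5040
P = 0.04242574 * 3146.368448 / 5040 ≈ 0.026486

0.026486


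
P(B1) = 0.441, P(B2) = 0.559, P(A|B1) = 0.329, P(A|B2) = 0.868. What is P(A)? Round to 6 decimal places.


P(A) = P(A|B1)*P(B1) + P(A|B2)*P(B2)
P(A|B1)*P(B1) = 0.329 * 0.441 = 0.145089
P(A|B2)*P(B2) = 0.868 * 0.559 = 0.485212
P(A) = 0.145089 + 0.485212 = 0.630301

0.630301


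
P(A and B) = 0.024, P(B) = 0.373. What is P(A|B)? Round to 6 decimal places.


P(A|B) = P(A and B) / P(B) = 0.024 / 0.373 = 24/373 ≈ 0.06434316

0.064343


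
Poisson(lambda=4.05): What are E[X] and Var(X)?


E[X] = Var(X) = lambda = 4.05

4.05, 4.05


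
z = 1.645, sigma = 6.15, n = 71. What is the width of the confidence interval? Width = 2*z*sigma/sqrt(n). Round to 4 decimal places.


width = 2*z*sigma/sqrt(n)
2*z*sigma = 2 * 1.645 * 6.15 = 20.2335
sqrt(71) ≈ 8.426150
width = 20.2335 / 8.426150 ≈ 2.401275

2.4013


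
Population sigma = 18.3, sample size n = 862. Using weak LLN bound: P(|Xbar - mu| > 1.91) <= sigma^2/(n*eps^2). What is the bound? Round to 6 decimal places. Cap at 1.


bound = min(1, sigma^2/(n*eps^2))
sigma^2 = 18.3^2 = 334.89
n*eps^2 = 862 * 1.91^2 = 862 * 3.6481 = 3144.6622
sigma^2/(n*eps^2) = 334.89 / 3144.6622 ≈ 0.10649475

0.106495


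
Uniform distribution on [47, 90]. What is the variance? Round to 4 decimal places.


Var = (b-a)^2 / 12
(b-a)^2 = (90 - 47)^2 = 1849
Var = 1849/12 ≈ 154.083333

154.0833


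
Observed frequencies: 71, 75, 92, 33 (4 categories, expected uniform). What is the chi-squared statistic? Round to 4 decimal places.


chi2 = sum((O-E)^2/E), E = total/4
total = 271, E = 271/4 = 67.75
(71 - 67.75)^2 / 67.75 = 10.5625 / 67.75 = 169/1084 ≈ 0.155904
(75 - 67.75)^2 / 67.75 = 52.5625 / 67.75 = 841/1084 ≈ 0.775830
(92 - 67.75)^2 / 67.75 = 588.0625 / 67.75 = 9409/1084 ≈ 8.679889
(33 - 67.75)^2 / 67.75 = 1207.5625 / 67.75 = 19321/1084 ≈ 17.823801
chi2 = 7435/271 ≈ 27.435424

27.4354


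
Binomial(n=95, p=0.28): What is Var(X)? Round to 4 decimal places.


Var = n*p*(1-p) = 95 * 0.28 * 0.72 = 19.152

19.1520


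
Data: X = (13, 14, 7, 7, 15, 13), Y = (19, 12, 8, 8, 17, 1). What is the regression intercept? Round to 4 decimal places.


a = ybar - b*xbar, where b = sum((xi-xbar)(yi-ybar)) / sum((xi-xbar)^2)
n = 6, xbar = 69/6 = 11.5, ybar = 65/6 ≈ 10.833333
Sxy = sum((xi-xbar)(yi-ybar)) = 47.5
Sxx = sum((xi-xbar)^2) = 63.5
b = Sxy / Sxx = 95/127 ≈ 0.748031
a = 10.833333 - 0.748031 * 11.5 = 850/381 ≈ 2.230971

2.2310


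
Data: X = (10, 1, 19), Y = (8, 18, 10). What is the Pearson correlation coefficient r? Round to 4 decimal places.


r = sum((xi-xbar)(yi-ybar)) / sqrt(sum((xi-xbar)^2) * sum((yi-ybar)^2))
n = 3, xbar = 30/3 = 10, ybar = 36/3 = 12
Sxy = sum((xi-xbar)(yi-ybar)) = -72
Sxx = sum((xi-xbar)^2) = 162
Syy = sum((yi-ybar)^2) = 56
sqrt(Sxx*Syy) ≈ 95.247047
r = Sxy / sqrt(Sxx*Syy) = -72 / 95.247047 ≈ -0.755929

-0.7559


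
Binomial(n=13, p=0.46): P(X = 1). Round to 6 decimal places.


P = C(n,k) * p^k * (1-p)^(n-k)
C(13,1) = 13
p^k = 0.46^1 = 0.46
(1-p)^(n-k) = 0.54^12 ≈ 0.0006147876
P = 13 * 0.46 * 0.0006147876 ≈ 0.003676

0.003676


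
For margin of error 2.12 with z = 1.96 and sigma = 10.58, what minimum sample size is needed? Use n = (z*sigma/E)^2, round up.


z*sigma/E = 1.96 * 10.58 / 2.12 = 25921/2650 ≈ 9.781509
(z*sigma/E)^2 ≈ 95.677927
round up: n = 96

96


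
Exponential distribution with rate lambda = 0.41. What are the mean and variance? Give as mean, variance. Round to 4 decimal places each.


mean = 1/lam, var = 1/lam^2
mean = 1 / 0.41 = 100/41 ≈ 2.439024
lam^2 = 0.41^2 = 0.1681
var = 1 / 0.1681 = 10000/1681 ≈ 5.948840

2.4390, 5.9488


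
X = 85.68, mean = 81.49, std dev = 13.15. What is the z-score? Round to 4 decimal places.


z = (X - mu) / sigma
X - mu = 85.68 - 81.49 = 4.19
z = 4.19 / 13.15 = 419/1315 ≈ 0.318631

0.3186


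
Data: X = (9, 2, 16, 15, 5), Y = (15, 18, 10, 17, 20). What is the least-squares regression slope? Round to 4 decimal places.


b = sum((xi-xbar)(yi-ybar)) / sum((xi-xbar)^2)
n = 5, xbar = 47/5 = 9.4, ybar = 80/5 = 16
Sxy = sum((xi-xbar)(yi-ybar)) = -66
Sxx = sum((xi-xbar)^2) = 149.2
b = Sxy / Sxx = -165/373 ≈ -0.442359

-0.4424


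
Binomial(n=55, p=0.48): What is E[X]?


E[X] = n*p = 55 * 0.48 = 26.4

26.4


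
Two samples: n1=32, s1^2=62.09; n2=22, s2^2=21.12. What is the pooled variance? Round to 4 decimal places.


sp^2 = ((n1-1)*s1^2 + (n2-1)*s2^2)/(n1+n2-2)
(n1-1)*s1^2 = 31 * 62.09 = 1924.79
(n2-1)*s2^2 = 21 * 21.12 = 443.52
numerator = 1924.79 + 443.52 = 2368.31
n1+n2-2 = 52
sp^2 = 2368.31 / 52 = 236831/5200 ≈ 45.544423

45.5444


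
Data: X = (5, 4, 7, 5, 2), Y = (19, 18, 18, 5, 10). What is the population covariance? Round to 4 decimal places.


Cov = (1/n)*sum((xi-xbar)(yi-ybar))
n = 5, xbar = 23/5 = 4.6, ybar = 70/5 = 14
sum((xi-xbar)(yi-ybar)) = 16
Cov = 16 / 5 = 3.2

3.2000


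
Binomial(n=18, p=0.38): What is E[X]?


E[X] = n*p = 18 * 0.38 = 6.84

6.84


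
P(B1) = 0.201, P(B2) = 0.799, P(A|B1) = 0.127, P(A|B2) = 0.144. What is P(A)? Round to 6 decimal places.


P(A) = P(A|B1)*P(B1) + P(A|B2)*P(B2)
P(A|B1)*P(B1) = 0.127 * 0.201 = 0.025527
P(A|B2)*P(B2) = 0.144 * 0.799 = 0.115056
P(A) = 0.025527 + 0.115056 = 0.140583

0.140583


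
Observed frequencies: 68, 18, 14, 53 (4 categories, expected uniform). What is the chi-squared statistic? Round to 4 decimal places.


chi2 = sum((O-E)^2/E), E = total/4
total = 153, E = 153/4 = 38.25
(68 - 38.25)^2 / 38.25 = 885.0625 / 38.25 = 833/36 ≈ 23.138889
(18 - 38.25)^2 / 38.25 = 410.0625 / 38.25 = 729/68 ≈ 10.720588
(14 - 38.25)^2 / 38.25 = 588.0625 / 38.25 = 9409/612 ≈ 15.374183
(53 - 38.25)^2 / 38.25 = 217.5625 / 38.25 = 3481/612 ≈ 5.687908
chi2 = 2801/51 ≈ 54.921569

54.9216


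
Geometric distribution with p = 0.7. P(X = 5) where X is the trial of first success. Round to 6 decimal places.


P = (1-p)^(k-1) * p
(1-p)^(k-1) = 0.3^4 = 0.0081
P = 0.0081 * 0.7 = 0.00567

0.005670


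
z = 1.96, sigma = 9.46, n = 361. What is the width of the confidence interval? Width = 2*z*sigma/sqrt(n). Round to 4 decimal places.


width = 2*z*sigma/sqrt(n)
2*z*sigma = 2 * 1.96 * 9.46 = 37.0832
sqrt(361) = 19
width = 37.0832 / 19 ≈ 1.951747

1.9517


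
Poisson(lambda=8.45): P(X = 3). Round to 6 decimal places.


P = e^(-lam) * lam^k / k!
e^(-8.45) ≈ 0.0002139004
lam^k = 8.45^3 = 603.351125
k! = 3! = 6
P = 0.0002139004 * 603.351125 / 6 ≈ 0.021510

0.021510


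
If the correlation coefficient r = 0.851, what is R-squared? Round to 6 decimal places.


R^2 = r^2 = (0.851)^2 = 0.724201

0.724201


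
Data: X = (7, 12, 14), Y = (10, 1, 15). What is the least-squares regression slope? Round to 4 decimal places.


b = sum((xi-xbar)(yi-ybar)) / sum((xi-xbar)^2)
n = 3, xbar = 33/3 = 11, ybar = 26/3 ≈ 8.666667
Sxy = sum((xi-xbar)(yi-ybar)) = 6
Sxx = sum((xi-xbar)^2) = 26
b = Sxy / Sxx = 3/13 ≈ 0.230769

0.2308


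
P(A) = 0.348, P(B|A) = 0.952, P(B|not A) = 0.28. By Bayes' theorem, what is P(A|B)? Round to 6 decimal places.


P(A|B) = P(B|A)*P(A) / P(B), P(B) = P(B|A)*P(A) + P(B|not A)*P(not A)
P(B|A)*P(A) = 0.952 * 0.348 = 0.331296
P(B|not A)*P(not A) = 0.28 * 0.652 = 0.18256
P(B) = 0.331296 + 0.18256 = 0.513856
P(A|B) = 0.331296 / 0.513856 = 1479/2294 ≈ 0.64472537

0.644725


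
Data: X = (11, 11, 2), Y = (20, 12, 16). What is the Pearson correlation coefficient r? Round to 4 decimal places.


r = sum((xi-xbar)(yi-ybar)) / sqrt(sum((xi-xbar)^2) * sum((yi-ybar)^2))
n = 3, xbar = 24/3 = 8, ybar = 48/3 = 16
Sxy = sum((xi-xbar)(yi-ybar)) = 0
Sxx = sum((xi-xbar)^2) = 54
Syy = sum((yi-ybar)^2) = 32
sqrt(Sxx*Syy) ≈ 41.569219
r = Sxy / sqrt(Sxx*Syy) = 0 / 41.569219 ≈ 0.000000

0.0000


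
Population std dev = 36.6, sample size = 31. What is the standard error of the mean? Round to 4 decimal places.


SE = sigma / sqrt(n)
sqrt(31) ≈ 5.567764
SE = 36.6 / 5.567764 ≈ 6.573554

6.5736


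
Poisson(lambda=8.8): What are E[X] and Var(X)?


E[X] = Var(X) = lambda = 8.8

8.8, 8.8


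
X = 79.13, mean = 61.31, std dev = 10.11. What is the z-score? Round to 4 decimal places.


z = (X - mu) / sigma
X - mu = 79.13 - 61.31 = 17.82
z = 17.82 / 10.11 = 594/337 ≈ 1.762611

1.7626


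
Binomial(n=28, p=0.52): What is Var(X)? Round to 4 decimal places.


Var = n*p*(1-p) = 28 * 0.52 * 0.48 = 6.9888

6.9888


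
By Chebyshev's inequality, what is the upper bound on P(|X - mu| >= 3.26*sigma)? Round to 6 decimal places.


P <= 1/k^2
k^2 = 3.26^2 = 10.6276
1/k^2 = 1 / 10.6276 ≈ 0.09409462

0.094095


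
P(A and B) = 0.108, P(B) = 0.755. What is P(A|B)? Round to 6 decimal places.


P(A|B) = P(A and B) / P(B) = 0.108 / 0.755 = 108/755 ≈ 0.14304636

0.143046


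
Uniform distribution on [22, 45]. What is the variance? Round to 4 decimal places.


Var = (b-a)^2 / 12
(b-a)^2 = (45 - 22)^2 = 529
Var = 529/12 ≈ 44.083333

44.0833


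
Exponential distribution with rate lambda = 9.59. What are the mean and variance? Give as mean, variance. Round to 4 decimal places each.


mean = 1/lam, var = 1/lam^2
mean = 1 / 9.59 = 100/959 ≈ 0.104275
lam^2 = 9.59^2 = 91.9681
var = 1 / 91.9681 ≈ 0.010873

0.1043, 0.0109


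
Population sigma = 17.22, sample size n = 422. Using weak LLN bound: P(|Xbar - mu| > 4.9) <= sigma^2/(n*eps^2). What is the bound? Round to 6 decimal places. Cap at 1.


bound = min(1, sigma^2/(n*eps^2))
sigma^2 = 17.22^2 = 296.5284
n*eps^2 = 422 * 4.9^2 = 422 * 24.01 = 10132.22
sigma^2/(n*eps^2) = 296.5284 / 10132.22 ≈ 0.02926589

0.029266


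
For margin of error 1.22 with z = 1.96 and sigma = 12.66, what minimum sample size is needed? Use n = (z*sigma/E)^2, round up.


z*sigma/E = 1.96 * 12.66 / 1.22 = 31017/1525 ≈ 20.339016
(z*sigma/E)^2 ≈ 413.675588
round up: n = 414

414


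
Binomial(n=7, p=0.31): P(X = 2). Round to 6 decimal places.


P = C(n,k) * p^k * (1-p)^(n-k)
C(7,2) = 21
p^k = 0.31^2 = 0.0961
(1-p)^(n-k) = 0.69^5 ≈ 0.1564031
P = 21 * 0.0961 * 0.1564031 ≈ 0.315637

0.315637


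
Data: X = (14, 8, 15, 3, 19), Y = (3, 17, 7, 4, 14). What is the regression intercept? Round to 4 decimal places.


a = ybar - b*xbar, where b = sum((xi-xbar)(yi-ybar)) / sum((xi-xbar)^2)
n = 5, xbar = 59/5 = 11.8, ybar = 45/5 = 9
Sxy = sum((xi-xbar)(yi-ybar)) = 30
Sxx = sum((xi-xbar)^2) = 158.8
b = Sxy / Sxx = 75/397 ≈ 0.188917
a = 9 - 0.188917 * 11.8 = 2688/397 ≈ 6.770781

6.7708


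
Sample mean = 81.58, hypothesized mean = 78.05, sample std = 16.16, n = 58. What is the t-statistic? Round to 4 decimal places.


t = (xbar - mu0) / (s/sqrt(n))
xbar - mu0 = 81.58 - 78.05 = 3.53
sqrt(58) ≈ 7.61577311
s/sqrt(n) = 16.16 / 7.61577311 ≈ 2.12191196
t = 3.53 / 2.12191196 ≈ 1.663594

1.6636


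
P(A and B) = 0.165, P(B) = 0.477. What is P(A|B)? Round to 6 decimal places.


P(A|B) = P(A and B) / P(B) = 0.165 / 0.477 = 55/159 ≈ 0.34591195

0.345912


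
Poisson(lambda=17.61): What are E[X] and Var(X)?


E[X] = Var(X) = lambda = 17.61

17.61, 17.61


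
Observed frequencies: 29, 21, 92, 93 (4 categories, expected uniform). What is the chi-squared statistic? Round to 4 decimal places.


chi2 = sum((O-E)^2/E), E = total/4
total = 235, E = 235/4 = 58.75
(29 - 58.75)^2 / 58.75 = 885.0625 / 58.75 = 14161/940 ≈ 15.064894
(21 - 58.75)^2 / 58.75 = 1425.0625 / 58.75 = 22801/940 ≈ 24.256383
(92 - 58.75)^2 / 58.75 = 1105.5625 / 58.75 = 17689/940 ≈ 18.818085
(93 - 58.75)^2 / 58.75 = 1173.0625 / 58.75 = 18769/940 ≈ 19.967021
chi2 = 3671/47 ≈ 78.106383

78.1064


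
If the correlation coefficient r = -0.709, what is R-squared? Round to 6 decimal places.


R^2 = r^2 = (-0.709)^2 = 0.502681

0.502681


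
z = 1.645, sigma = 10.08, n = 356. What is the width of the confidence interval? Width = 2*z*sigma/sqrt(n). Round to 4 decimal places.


width = 2*z*sigma/sqrt(n)
2*z*sigma = 2 * 1.645 * 10.08 = 33.1632
sqrt(356) ≈ 18.867962
width = 33.1632 / 18.867962 ≈ 1.757646

1.7576


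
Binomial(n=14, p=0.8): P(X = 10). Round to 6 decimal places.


P = C(n,k) * p^k * (1-p)^(n-k)
C(14,10) = 1001
p^k = 0.8^10 ≈ 0.1073742
(1-p)^(n-k) = 0.2^4 = 0.0016
P = 1001 * 0.1073742 * 0.0016 ≈ 0.171970

0.171970


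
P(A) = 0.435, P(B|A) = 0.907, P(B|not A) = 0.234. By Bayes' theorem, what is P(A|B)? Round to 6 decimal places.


P(A|B) = P(B|A)*P(A) / P(B), P(B) = P(B|A)*P(A) + P(B|not A)*P(not A)
P(B|A)*P(A) = 0.907 * 0.435 = 0.394545
P(B|not A)*P(not A) = 0.234 * 0.565 = 0.13221
P(B) = 0.394545 + 0.13221 = 0.526755
P(A|B) = 0.394545 / 0.526755 ≈ 0.74901045

0.749010


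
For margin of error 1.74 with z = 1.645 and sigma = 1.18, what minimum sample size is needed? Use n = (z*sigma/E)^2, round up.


z*sigma/E = 1.645 * 1.18 / 1.74 ≈ 1.115575
(z*sigma/E)^2 ≈ 1.244507
round up: n = 2

2


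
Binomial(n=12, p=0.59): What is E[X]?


E[X] = n*p = 12 * 0.59 = 7.08

7.08


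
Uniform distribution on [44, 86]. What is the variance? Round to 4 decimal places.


Var = (b-a)^2 / 12
(b-a)^2 = (86 - 44)^2 = 1764
Var = 1764/12 = 147

147.0000


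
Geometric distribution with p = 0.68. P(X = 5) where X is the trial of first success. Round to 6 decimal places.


P = (1-p)^(k-1) * p
(1-p)^(k-1) = 0.32^4 = 0.01048576
P = 0.01048576 * 0.68 ≈ 0.007130317

0.007130


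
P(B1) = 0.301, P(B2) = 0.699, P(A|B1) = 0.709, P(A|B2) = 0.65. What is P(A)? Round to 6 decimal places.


P(A) = P(A|B1)*P(B1) + P(A|B2)*P(B2)
P(A|B1)*P(B1) = 0.709 * 0.301 = 0.213409
P(A|B2)*P(B2) = 0.65 * 0.699 = 0.45435
P(A) = 0.213409 + 0.45435 = 0.667759

0.667759


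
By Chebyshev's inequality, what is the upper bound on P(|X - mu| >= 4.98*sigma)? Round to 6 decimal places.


P <= 1/k^2
k^2 = 4.98^2 = 24.8004
1/k^2 = 1 / 24.8004 ≈ 0.04032193

0.040322


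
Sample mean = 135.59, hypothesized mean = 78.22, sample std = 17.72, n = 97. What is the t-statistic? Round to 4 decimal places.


t = (xbar - mu0) / (s/sqrt(n))
xbar - mu0 = 135.59 - 78.22 = 57.37
sqrt(97) ≈ 9.84885780
s/sqrt(n) = 17.72 / 9.84885780 ≈ 1.79919340
t = 57.37 / 1.79919340 ≈ 31.886511

31.8865


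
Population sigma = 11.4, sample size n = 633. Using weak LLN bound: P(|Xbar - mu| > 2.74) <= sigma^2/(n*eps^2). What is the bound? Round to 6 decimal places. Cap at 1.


bound = min(1, sigma^2/(n*eps^2))
sigma^2 = 11.4^2 = 129.96
n*eps^2 = 633 * 2.74^2 = 633 * 7.5076 = 4752.3108
sigma^2/(n*eps^2) = 129.96 / 4752.3108 ≈ 0.02734670

0.027347


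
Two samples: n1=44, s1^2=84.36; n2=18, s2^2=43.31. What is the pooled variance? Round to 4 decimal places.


sp^2 = ((n1-1)*s1^2 + (n2-1)*s2^2)/(n1+n2-2)
(n1-1)*s1^2 = 43 * 84.36 = 3627.48
(n2-1)*s2^2 = 17 * 43.31 = 736.27
numerator = 3627.48 + 736.27 = 4363.75
n1+n2-2 = 60
sp^2 = 4363.75 / 60 = 3491/48 ≈ 72.729167

72.7292


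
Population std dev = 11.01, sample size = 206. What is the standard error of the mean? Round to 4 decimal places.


SE = sigma / sqrt(n)
sqrt(206) ≈ 14.352700
SE = 11.01 / 14.352700 ≈ 0.767103

0.7671


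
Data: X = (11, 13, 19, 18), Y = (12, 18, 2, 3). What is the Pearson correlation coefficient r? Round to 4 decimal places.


r = sum((xi-xbar)(yi-ybar)) / sqrt(sum((xi-xbar)^2) * sum((yi-ybar)^2))
n = 4, xbar = 61/4 = 15.25, ybar = 35/4 = 8.75
Sxy = sum((xi-xbar)(yi-ybar)) = -75.75
Sxx = sum((xi-xbar)^2) = 44.75
Syy = sum((yi-ybar)^2) = 174.75
sqrt(Sxx*Syy) ≈ 88.431117
r = Sxy / sqrt(Sxx*Syy) = -75.75 / 88.431117 ≈ -0.856599

-0.8566


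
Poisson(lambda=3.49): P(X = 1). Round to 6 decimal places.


P = e^(-lam) * lam^k / k!
e^(-3.49) ≈ 0.03050087
lam^k = 3.49^1 = 3.49
k! = 1! = 1
P = 0.03050087 * 3.49 / 1 ≈ 0.106448

0.106448


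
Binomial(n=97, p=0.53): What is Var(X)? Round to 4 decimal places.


Var = n*p*(1-p) = 97 * 0.53 * 0.47 = 24.1627

24.1627


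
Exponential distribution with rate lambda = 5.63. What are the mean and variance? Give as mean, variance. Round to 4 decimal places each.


mean = 1/lam, var = 1/lam^2
mean = 1 / 5.63 = 100/563 ≈ 0.177620
lam^2 = 5.63^2 = 31.6969
var = 1 / 31.6969 ≈ 0.031549

0.1776, 0.0315


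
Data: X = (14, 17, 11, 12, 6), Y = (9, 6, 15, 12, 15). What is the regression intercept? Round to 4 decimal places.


a = ybar - b*xbar, where b = sum((xi-xbar)(yi-ybar)) / sum((xi-xbar)^2)
n = 5, xbar = 60/5 = 12, ybar = 57/5 = 11.4
Sxy = sum((xi-xbar)(yi-ybar)) = -57
Sxx = sum((xi-xbar)^2) = 66
b = Sxy / Sxx = -19/22 ≈ -0.863636
a = 11.4 - (-0.863636) * 12 = 1197/55 ≈ 21.763636

21.7636


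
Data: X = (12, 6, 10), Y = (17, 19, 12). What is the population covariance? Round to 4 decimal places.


Cov = (1/n)*sum((xi-xbar)(yi-ybar))
n = 3, xbar = 28/3 ≈ 9.333333, ybar = 48/3 = 16
sum((xi-xbar)(yi-ybar)) = -10
Cov = -10 / 3 = -10/3 ≈ -3.333333

-3.3333


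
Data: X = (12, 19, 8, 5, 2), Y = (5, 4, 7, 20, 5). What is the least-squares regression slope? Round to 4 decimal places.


b = sum((xi-xbar)(yi-ybar)) / sum((xi-xbar)^2)
n = 5, xbar = 46/5 = 9.2, ybar = 41/5 = 8.2
Sxy = sum((xi-xbar)(yi-ybar)) = -75.2
Sxx = sum((xi-xbar)^2) = 174.8
b = Sxy / Sxx = -188/437 ≈ -0.430206

-0.4302


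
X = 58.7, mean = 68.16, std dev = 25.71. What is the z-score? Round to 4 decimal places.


z = (X - mu) / sigma
X - mu = 58.7 - 68.16 = -9.46
z = -9.46 / 25.71 = -946/2571 ≈ -0.367950

-0.3680


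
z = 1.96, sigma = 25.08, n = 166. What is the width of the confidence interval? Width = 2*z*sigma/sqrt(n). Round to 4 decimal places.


width = 2*z*sigma/sqrt(n)
2*z*sigma = 2 * 1.96 * 25.08 = 98.3136
sqrt(166) ≈ 12.884099
width = 98.3136 / 12.884099 ≈ 7.630615

7.6306


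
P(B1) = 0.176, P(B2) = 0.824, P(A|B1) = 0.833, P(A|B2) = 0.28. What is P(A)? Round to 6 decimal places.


P(A) = P(A|B1)*P(B1) + P(A|B2)*P(B2)
P(A|B1)*P(B1) = 0.833 * 0.176 = 0.146608
P(A|B2)*P(B2) = 0.28 * 0.824 = 0.23072
P(A) = 0.146608 + 0.23072 = 0.377328

0.377328
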